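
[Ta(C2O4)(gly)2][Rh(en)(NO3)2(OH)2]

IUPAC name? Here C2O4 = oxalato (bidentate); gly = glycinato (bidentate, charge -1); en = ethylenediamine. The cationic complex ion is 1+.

bis(glycinato)oxalatotantalum(V) (ethylenediamine)dihydroxodinitratorhodate(III)

Both ions are complex: the cation is named first with the plain metal name, the anion second with the -ate form; each ion's ligands are alphabetised independently.
The complex cation is given as 1+; its ligand charges sum to -4, so Ta = +5.
A 1:1 salt means the anion carries the equal and opposite charge, 1−.
Anion: ligand charges sum to -4; for the ion to be 1−, Rh = +3.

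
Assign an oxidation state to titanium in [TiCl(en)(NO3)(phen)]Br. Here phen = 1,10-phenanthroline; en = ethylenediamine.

1 bromide outside the brackets (-1 each) → the complex ion is 1+.
Ligand charges: 1×Cl = -1; 1×phen neutral; 1×en neutral; 1×NO3 = -1; sum -2.
Ti + (-2) = 1+ ⇒ Ti is +3.

+3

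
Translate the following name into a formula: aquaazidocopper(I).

[Cu(H2O)(N3)]

Ligands: 1 azido (N3, -1), 1 aqua (H2O, neutral). Ligand charge sum = -1.
With Cu in oxidation state +1, the complex ion is [Cu...].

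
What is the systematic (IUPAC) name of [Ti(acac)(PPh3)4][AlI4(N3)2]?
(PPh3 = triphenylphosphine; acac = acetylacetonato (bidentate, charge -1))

Aluminium is always +3 in its complexes; the anion's ligand charges sum to -6, so the complex anion is 3−.
A 1:1 salt means the cation carries the equal and opposite charge, 3+.
Cation: ligand charges sum to -1; for the ion to be 3+, Ti = +4.

(acetylacetonato)tetrakis(triphenylphosphine)titanium(IV) diazidotetraiodoaluminate(III)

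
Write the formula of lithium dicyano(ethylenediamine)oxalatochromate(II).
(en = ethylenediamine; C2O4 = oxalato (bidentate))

Ligands: 1 ethylenediamine (en, neutral), 1 oxalato (C2O4, -2), 2 cyano (CN, -1). Ligand charge sum = -4.
Charge balance with lithium (+1) requires 1 complex ion per 2 lithium.

Li2[Cr(C2O4)(CN)2(en)]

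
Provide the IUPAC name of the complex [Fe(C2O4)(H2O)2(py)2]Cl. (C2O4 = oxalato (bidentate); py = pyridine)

diaquaoxalatobis(pyridine)iron(III) chloride

The 1 chloride counter-ion carries a total charge of -1, so each complex ion is 1+.
Ligand charges: 2×aqua (neutral), 1×oxalato (-2 each), 2×pyridine (neutral); total -2. So Fe + (-2) = 1+, giving Fe = +3.
Ligands are named alphabetically: aqua before oxalato before pyridine.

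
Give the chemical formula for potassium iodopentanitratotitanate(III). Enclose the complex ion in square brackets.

Ligands: 5 nitrato (NO3, -1), 1 iodo (I, -1). Ligand charge sum = -6.
With Ti in oxidation state +3, the complex ion is [Ti...]^3−.
Charge balance with potassium (+1) requires 1 complex ion per 3 potassium.

K3[TiI(NO3)5]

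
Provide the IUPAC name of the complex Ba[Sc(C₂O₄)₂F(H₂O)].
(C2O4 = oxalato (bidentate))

barium aquafluorodioxalatoscandate(III)

The 1 barium counter-ion carries a total charge of +2, so each complex ion is 2−.
Ligand charges: 1×fluoro (-1 each), 2×oxalato (-2 each), 1×aqua (neutral); total -5. So Sc + (-5) = 2−, giving Sc = +3.
The complex ion is anionic, so scandium takes the -ate form scandate(III).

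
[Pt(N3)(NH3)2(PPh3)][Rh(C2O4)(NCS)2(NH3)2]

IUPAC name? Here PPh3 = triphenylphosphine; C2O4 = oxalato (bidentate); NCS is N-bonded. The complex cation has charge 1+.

The complex cation is given as 1+; its ligand charges sum to -1, so Pt = +2.
A 1:1 salt means the anion carries the equal and opposite charge, 1−.
Anion: ligand charges sum to -4; for the ion to be 1−, Rh = +3.

diammineazido(triphenylphosphine)platinum(II) diamminediisothiocyanatooxalatorhodate(III)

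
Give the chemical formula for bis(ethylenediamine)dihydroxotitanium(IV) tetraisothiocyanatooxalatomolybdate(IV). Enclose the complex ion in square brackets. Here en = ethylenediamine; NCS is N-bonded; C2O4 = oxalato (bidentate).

[Ti(en)2(OH)2][Mo(C2O4)(NCS)4]

Cation [Ti…]: ligand charges -2, Ti(IV) ⇒ ion charge 2+.
Anion [Mo…]: ligand charges -6, Mo(IV) ⇒ ion charge 2−.
One 2+ cation balances one 2− anion.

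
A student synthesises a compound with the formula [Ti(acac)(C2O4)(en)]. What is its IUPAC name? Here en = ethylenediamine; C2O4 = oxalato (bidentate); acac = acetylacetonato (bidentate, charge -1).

(acetylacetonato)(ethylenediamine)oxalatotitanium(III)

There is no counter-ion, so the complex is neutral overall.
Ligand charges: 1×ethylenediamine (neutral), 1×oxalato (-2 each), 1×acetylacetonato (-1 each); total -3. So Ti + (-3) = 0, giving Ti = +3.
Ligands are named alphabetically: acetylacetonato before ethylenediamine before oxalato.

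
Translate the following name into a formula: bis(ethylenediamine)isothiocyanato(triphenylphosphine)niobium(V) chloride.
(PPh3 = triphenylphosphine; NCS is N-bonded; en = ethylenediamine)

Ligands: 1 triphenylphosphine (PPh3, neutral), 1 isothiocyanato (NCS, -1), 2 ethylenediamine (en, neutral). Ligand charge sum = -1.
With Nb in oxidation state +5, the complex ion is [Nb...]^4+.
Charge balance with chloride (-1) requires 1 complex ion per 4 chloride.

[Nb(en)2(NCS)(PPh3)]Cl4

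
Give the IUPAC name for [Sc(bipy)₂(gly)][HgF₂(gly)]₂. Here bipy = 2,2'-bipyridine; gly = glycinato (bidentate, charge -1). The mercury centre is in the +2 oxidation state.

bis(2,2'-bipyridine)(glycinato)scandium(III) difluoro(glycinato)mercurate(II)

Hg is given as +2; the anion's ligand charges sum to -3, so the complex anion is 1−.
With 2 anions per cation, the cation must be 2×1 = 2+.
Cation: ligand charges sum to -1; for the ion to be 2+, Sc = +3.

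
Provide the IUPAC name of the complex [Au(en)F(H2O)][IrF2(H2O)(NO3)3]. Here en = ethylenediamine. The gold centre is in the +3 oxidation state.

aqua(ethylenediamine)fluorogold(III) aquadifluorotrinitratoiridate(III)

Both ions are complex: the cation is named first with the plain metal name, the anion second with the -ate form; each ion's ligands are alphabetised independently.
Au is given as +3; the cation's ligand charges sum to -1, so the complex cation is 2+.
A 1:1 salt means the anion carries the equal and opposite charge, 2−.
Anion: ligand charges sum to -5; for the ion to be 2−, Ir = +3.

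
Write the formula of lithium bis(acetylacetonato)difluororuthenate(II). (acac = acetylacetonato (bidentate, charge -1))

Li2[Ru(acac)2F2]

Ligands: 2 fluoro (F, -1), 2 acetylacetonato (acac, -1). Ligand charge sum = -4.
With Ru in oxidation state +2, the complex ion is [Ru...]^2−.
Charge balance with lithium (+1) requires 1 complex ion per 2 lithium.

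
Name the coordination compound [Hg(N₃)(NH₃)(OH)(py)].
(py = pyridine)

There is no counter-ion, so the complex is neutral overall.
Ligand charges: 1×pyridine (neutral), 1×azido (-1 each), 1×hydroxo (-1 each), 1×ammine (neutral); total -2. So Hg + (-2) = 0, giving Hg = +2.
Ligands are named alphabetically: ammine before azido before hydroxo before pyridine.

ammineazidohydroxo(pyridine)mercury(II)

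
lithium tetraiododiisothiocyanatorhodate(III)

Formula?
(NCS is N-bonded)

Li3[RhI4(NCS)2]

Ligands: 2 isothiocyanato (NCS, -1), 4 iodo (I, -1). Ligand charge sum = -6.
With Rh in oxidation state +3, the complex ion is [Rh...]^3−.
Charge balance with lithium (+1) requires 1 complex ion per 3 lithium.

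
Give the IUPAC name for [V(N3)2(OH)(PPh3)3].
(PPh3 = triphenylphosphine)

There is no counter-ion, so the complex is neutral overall.
Ligand charges: 1×hydroxo (-1 each), 3×triphenylphosphine (neutral), 2×azido (-1 each); total -3. So V + (-3) = 0, giving V = +3.
Ligands are named alphabetically: azido before hydroxo before triphenylphosphine.

diazidohydroxotris(triphenylphosphine)vanadium(III)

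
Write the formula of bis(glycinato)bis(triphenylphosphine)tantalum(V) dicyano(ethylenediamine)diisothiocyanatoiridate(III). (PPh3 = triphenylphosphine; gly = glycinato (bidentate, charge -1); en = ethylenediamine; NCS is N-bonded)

[Ta(gly)2(PPh3)2][Ir(CN)2(en)(NCS)2]3

Cation [Ta…]: ligand charges -2, Ta(V) ⇒ ion charge 3+.
Anion [Ir…]: ligand charges -4, Ir(III) ⇒ ion charge 1−.
One 3+ cation requires 3 of the 1− anion.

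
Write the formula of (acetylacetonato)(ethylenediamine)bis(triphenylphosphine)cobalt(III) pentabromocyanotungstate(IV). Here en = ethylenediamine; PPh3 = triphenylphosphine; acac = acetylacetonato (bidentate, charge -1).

Cation [Co…]: ligand charges -1, Co(III) ⇒ ion charge 2+.
Anion [W…]: ligand charges -6, W(IV) ⇒ ion charge 2−.

[Co(acac)(en)(PPh3)2][WBr5(CN)]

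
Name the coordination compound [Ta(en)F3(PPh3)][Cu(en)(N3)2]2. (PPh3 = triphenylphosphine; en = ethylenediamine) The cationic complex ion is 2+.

Both ions are complex: the cation is named first with the plain metal name, the anion second with the -ate form; each ion's ligands are alphabetised independently.
The complex cation is given as 2+; its ligand charges sum to -3, so Ta = +5.
With 2 anions per cation, each anion must be 2/2 = 1−.
Anion: ligand charges sum to -2; for the ion to be 1−, Cu = +1.

(ethylenediamine)trifluoro(triphenylphosphine)tantalum(V) diazido(ethylenediamine)cuprate(I)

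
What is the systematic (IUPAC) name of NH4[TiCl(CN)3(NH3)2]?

ammonium diamminechlorotricyanotitanate(III)

The 1 ammonium counter-ion carries a total charge of +1, so each complex ion is 1−.
Ligand charges: 3×cyano (-1 each), 1×chloro (-1 each), 2×ammine (neutral); total -4. So Ti + (-4) = 1−, giving Ti = +3.
The complex ion is anionic, so titanium takes the -ate form titanate(III).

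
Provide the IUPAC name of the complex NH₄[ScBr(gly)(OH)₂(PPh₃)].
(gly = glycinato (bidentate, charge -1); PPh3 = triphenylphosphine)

The 1 ammonium counter-ion carries a total charge of +1, so each complex ion is 1−.
Ligand charges: 1×glycinato (-1 each), 1×triphenylphosphine (neutral), 1×bromo (-1 each), 2×hydroxo (-1 each); total -4. So Sc + (-4) = 1−, giving Sc = +3.
Ligands are named alphabetically: bromo before glycinato before hydroxo before triphenylphosphine.
The complex ion is anionic, so scandium takes the -ate form scandate(III).

ammonium bromo(glycinato)dihydroxo(triphenylphosphine)scandate(III)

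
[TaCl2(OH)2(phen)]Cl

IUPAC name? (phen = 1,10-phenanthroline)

The 1 chloride counter-ion carries a total charge of -1, so each complex ion is 1+.
Ligand charges: 2×chloro (-1 each), 2×hydroxo (-1 each), 1×1,10-phenanthroline (neutral); total -4. So Ta + (-4) = 1+, giving Ta = +5.
Ligands are named alphabetically: chloro before hydroxo before phenanthroline.

dichlorodihydroxo(1,10-phenanthroline)tantalum(V) chloride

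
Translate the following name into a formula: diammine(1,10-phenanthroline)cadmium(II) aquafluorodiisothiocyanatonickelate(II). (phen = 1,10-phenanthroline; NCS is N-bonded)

[Cd(NH3)2(phen)][NiF(H2O)(NCS)2]2

Cation [Cd…]: ligand charges 0, Cd(II) ⇒ ion charge 2+.
Anion [Ni…]: ligand charges -3, Ni(II) ⇒ ion charge 1−.
One 2+ cation requires 2 of the 1− anion.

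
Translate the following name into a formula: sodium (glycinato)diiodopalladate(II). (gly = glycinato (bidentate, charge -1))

Na[Pd(gly)I2]

Ligands: 1 glycinato (gly, -1), 2 iodo (I, -1). Ligand charge sum = -3.
With Pd in oxidation state +2, the complex ion is [Pd...]^1−.
Charge balance with sodium (+1) requires 1 complex ion per 1 sodium.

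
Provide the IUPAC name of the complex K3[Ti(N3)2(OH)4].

potassium diazidotetrahydroxotitanate(III)

The 3 potassium counter-ions carry a total charge of +3, so each complex ion is 3−.
Ligand charges: 2×azido (-1 each), 4×hydroxo (-1 each); total -6. So Ti + (-6) = 3−, giving Ti = +3.
The complex ion is anionic, so titanium takes the -ate form titanate(III).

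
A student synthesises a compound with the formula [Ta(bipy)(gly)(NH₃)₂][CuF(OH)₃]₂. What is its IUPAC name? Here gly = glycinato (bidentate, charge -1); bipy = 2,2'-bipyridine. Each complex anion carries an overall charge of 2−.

The complex anion is given as 2−; its ligand charges sum to -4, so Cu = +2.
With 2 anions per cation, the cation must be 2×2 = 4+.
Cation: ligand charges sum to -1; for the ion to be 4+, Ta = +5.

diammine(2,2'-bipyridine)(glycinato)tantalum(V) fluorotrihydroxocuprate(II)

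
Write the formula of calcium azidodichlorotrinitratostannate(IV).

Ca[SnCl2(N3)(NO3)3]

Ligands: 2 chloro (Cl, -1), 3 nitrato (NO3, -1), 1 azido (N3, -1). Ligand charge sum = -6.
With Sn in oxidation state +4, the complex ion is [Sn...]^2−.
Charge balance with calcium (+2) requires 1 complex ion per 1 calcium.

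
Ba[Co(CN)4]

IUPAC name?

The 1 barium counter-ion carries a total charge of +2, so each complex ion is 2−.
Ligand charges: 4×cyano (-1 each); total -4. So Co + (-4) = 2−, giving Co = +2.
The complex ion is anionic, so cobalt takes the -ate form cobaltate(II).

barium tetracyanocobaltate(II)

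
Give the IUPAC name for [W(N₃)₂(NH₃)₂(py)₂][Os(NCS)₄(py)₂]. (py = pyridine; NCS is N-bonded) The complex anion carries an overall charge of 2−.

diamminediazidobis(pyridine)tungsten(IV) tetraisothiocyanatobis(pyridine)osmate(II)

The complex anion is given as 2−; its ligand charges sum to -4, so Os = +2.
A 1:1 salt means the cation carries the equal and opposite charge, 2+.
Cation: ligand charges sum to -2; for the ion to be 2+, W = +4.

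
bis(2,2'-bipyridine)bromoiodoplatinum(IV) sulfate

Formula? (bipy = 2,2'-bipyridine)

Ligands: 1 bromo (Br, -1), 1 iodo (I, -1), 2 2,2'-bipyridine (bipy, neutral). Ligand charge sum = -2.
With Pt in oxidation state +4, the complex ion is [Pt...]^2+.
Charge balance with sulfate (-2) requires 1 complex ion per 1 sulfate.

[Pt(bipy)2BrI]SO4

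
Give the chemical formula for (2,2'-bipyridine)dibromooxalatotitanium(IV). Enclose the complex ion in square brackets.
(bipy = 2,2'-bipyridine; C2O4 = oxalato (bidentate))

Ligands: 2 bromo (Br, -1), 1 2,2'-bipyridine (bipy, neutral), 1 oxalato (C2O4, -2). Ligand charge sum = -4.
With Ti in oxidation state +4, the complex ion is [Ti...].

[Ti(bipy)Br2(C2O4)]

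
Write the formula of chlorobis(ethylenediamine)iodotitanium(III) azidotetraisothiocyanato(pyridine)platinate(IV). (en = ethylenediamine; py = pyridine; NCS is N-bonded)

[TiCl(en)2I][Pt(N3)(NCS)4(py)]

Cation [Ti…]: ligand charges -2, Ti(III) ⇒ ion charge 1+.
Anion [Pt…]: ligand charges -5, Pt(IV) ⇒ ion charge 1−.
One 1+ cation balances one 1− anion.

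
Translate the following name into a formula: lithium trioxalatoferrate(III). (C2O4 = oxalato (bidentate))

Li3[Fe(C2O4)3]

Ligands: 3 oxalato (C2O4, -2). Ligand charge sum = -6.
With Fe in oxidation state +3, the complex ion is [Fe...]^3−.
Charge balance with lithium (+1) requires 1 complex ion per 3 lithium.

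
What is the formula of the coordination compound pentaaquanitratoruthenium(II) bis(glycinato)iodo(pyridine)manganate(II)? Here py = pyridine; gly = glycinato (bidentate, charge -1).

Cation [Ru…]: ligand charges -1, Ru(II) ⇒ ion charge 1+.
Anion [Mn…]: ligand charges -3, Mn(II) ⇒ ion charge 1−.

[Ru(H2O)5(NO3)][Mn(gly)2I(py)]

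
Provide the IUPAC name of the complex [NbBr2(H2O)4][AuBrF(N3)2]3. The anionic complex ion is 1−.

tetraaquadibromoniobium(V) diazidobromofluoroaurate(III)

Both ions are complex: the cation is named first with the plain metal name, the anion second with the -ate form; each ion's ligands are alphabetised independently.
The complex anion is given as 1−; its ligand charges sum to -4, so Au = +3.
With 3 anions per cation, the cation must be 3×1 = 3+.
Cation: ligand charges sum to -2; for the ion to be 3+, Nb = +5.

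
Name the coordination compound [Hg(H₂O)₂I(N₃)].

There is no counter-ion, so the complex is neutral overall.
Ligand charges: 1×iodo (-1 each), 2×aqua (neutral), 1×azido (-1 each); total -2. So Hg + (-2) = 0, giving Hg = +2.
Ligands are named alphabetically: aqua before azido before iodo.

diaquaazidoiodomercury(II)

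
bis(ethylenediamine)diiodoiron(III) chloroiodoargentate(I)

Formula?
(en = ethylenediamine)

Cation [Fe…]: ligand charges -2, Fe(III) ⇒ ion charge 1+.
Anion [Ag…]: ligand charges -2, Ag(I) ⇒ ion charge 1−.
One 1+ cation balances one 1− anion.

[Fe(en)2I2][AgClI]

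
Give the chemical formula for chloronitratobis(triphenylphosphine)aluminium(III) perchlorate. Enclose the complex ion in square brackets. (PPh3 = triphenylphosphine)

Ligands: 2 triphenylphosphine (PPh3, neutral), 1 nitrato (NO3, -1), 1 chloro (Cl, -1). Ligand charge sum = -2.
With Al in oxidation state +3, the complex ion is [Al...]^1+.
Charge balance with perchlorate (-1) requires 1 complex ion per 1 perchlorate.

[AlCl(NO3)(PPh3)2]ClO4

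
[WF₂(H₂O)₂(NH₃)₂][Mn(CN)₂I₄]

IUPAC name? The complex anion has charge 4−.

Both ions are complex: the cation is named first with the plain metal name, the anion second with the -ate form; each ion's ligands are alphabetised independently.
The complex anion is given as 4−; its ligand charges sum to -6, so Mn = +2.
A 1:1 salt means the cation carries the equal and opposite charge, 4+.
Cation: ligand charges sum to -2; for the ion to be 4+, W = +6.

diamminediaquadifluorotungsten(VI) dicyanotetraiodomanganate(II)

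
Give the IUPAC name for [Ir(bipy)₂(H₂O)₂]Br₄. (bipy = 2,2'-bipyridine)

diaquabis(2,2'-bipyridine)iridium(IV) bromide

The 4 bromide counter-ions carry a total charge of -4, so each complex ion is 4+.
Ligand charges: 2×aqua (neutral), 2×2,2'-bipyridine (neutral); total 0. So Ir + (0) = 4+, giving Ir = +4.
Ligands are named alphabetically: aqua before bipyridine.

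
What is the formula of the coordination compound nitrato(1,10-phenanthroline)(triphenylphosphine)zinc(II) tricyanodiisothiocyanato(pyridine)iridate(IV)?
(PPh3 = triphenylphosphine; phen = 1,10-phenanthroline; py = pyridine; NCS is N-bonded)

[Zn(NO3)(phen)(PPh3)][Ir(CN)3(NCS)2(py)]

Cation [Zn…]: ligand charges -1, Zn(II) ⇒ ion charge 1+.
Anion [Ir…]: ligand charges -5, Ir(IV) ⇒ ion charge 1−.
One 1+ cation balances one 1− anion.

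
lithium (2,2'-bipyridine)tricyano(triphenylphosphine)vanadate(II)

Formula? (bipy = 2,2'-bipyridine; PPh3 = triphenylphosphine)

Li[V(bipy)(CN)3(PPh3)]

Ligands: 3 cyano (CN, -1), 1 2,2'-bipyridine (bipy, neutral), 1 triphenylphosphine (PPh3, neutral). Ligand charge sum = -3.
With V in oxidation state +2, the complex ion is [V...]^1−.
Charge balance with lithium (+1) requires 1 complex ion per 1 lithium.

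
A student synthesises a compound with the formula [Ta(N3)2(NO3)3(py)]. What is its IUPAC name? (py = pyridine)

diazidotrinitrato(pyridine)tantalum(V)

There is no counter-ion, so the complex is neutral overall.
Ligand charges: 3×nitrato (-1 each), 2×azido (-1 each), 1×pyridine (neutral); total -5. So Ta + (-5) = 0, giving Ta = +5.
Ligands are named alphabetically: azido before nitrato before pyridine.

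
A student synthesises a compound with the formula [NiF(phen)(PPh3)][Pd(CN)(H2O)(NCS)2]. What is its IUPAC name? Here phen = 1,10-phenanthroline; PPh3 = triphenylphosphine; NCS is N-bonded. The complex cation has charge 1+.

fluoro(1,10-phenanthroline)(triphenylphosphine)nickel(II) aquacyanodiisothiocyanatopalladate(II)

The complex cation is given as 1+; its ligand charges sum to -1, so Ni = +2.
A 1:1 salt means the anion carries the equal and opposite charge, 1−.
Anion: ligand charges sum to -3; for the ion to be 1−, Pd = +2.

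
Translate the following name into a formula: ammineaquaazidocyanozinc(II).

[Zn(CN)(H2O)(N3)(NH3)]

Ligands: 1 ammine (NH3, neutral), 1 azido (N3, -1), 1 aqua (H2O, neutral), 1 cyano (CN, -1). Ligand charge sum = -2.
With Zn in oxidation state +2, the complex ion is [Zn...].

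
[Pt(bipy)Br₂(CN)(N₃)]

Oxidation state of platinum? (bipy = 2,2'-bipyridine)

No counter-ion: the bracketed complex is neutral.
Ligand charges: 1×N3 = -1; 2×Br = -2; 1×CN = -1; 1×bipy neutral; sum -4.
Pt + (-4) = 0 ⇒ Pt is +4.

+4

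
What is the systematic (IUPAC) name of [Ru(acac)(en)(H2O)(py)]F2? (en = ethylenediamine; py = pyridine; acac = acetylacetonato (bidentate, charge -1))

The 2 fluoride counter-ions carry a total charge of -2, so each complex ion is 2+.
Ligand charges: 1×ethylenediamine (neutral), 1×aqua (neutral), 1×pyridine (neutral), 1×acetylacetonato (-1 each); total -1. So Ru + (-1) = 2+, giving Ru = +3.
Ligands are named alphabetically: acetylacetonato before aqua before ethylenediamine before pyridine.

(acetylacetonato)aqua(ethylenediamine)(pyridine)ruthenium(III) fluoride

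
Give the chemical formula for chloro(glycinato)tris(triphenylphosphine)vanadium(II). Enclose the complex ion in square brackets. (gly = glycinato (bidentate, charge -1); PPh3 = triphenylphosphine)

Ligands: 1 glycinato (gly, -1), 1 chloro (Cl, -1), 3 triphenylphosphine (PPh3, neutral). Ligand charge sum = -2.
With V in oxidation state +2, the complex ion is [V...].

[VCl(gly)(PPh3)3]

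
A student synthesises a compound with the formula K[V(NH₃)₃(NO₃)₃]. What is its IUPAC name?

The 1 potassium counter-ion carries a total charge of +1, so each complex ion is 1−.
Ligand charges: 3×nitrato (-1 each), 3×ammine (neutral); total -3. So V + (-3) = 1−, giving V = +2.
Ligands are named alphabetically: ammine before nitrato.
The complex ion is anionic, so vanadium takes the -ate form vanadate(II).

potassium triamminetrinitratovanadate(II)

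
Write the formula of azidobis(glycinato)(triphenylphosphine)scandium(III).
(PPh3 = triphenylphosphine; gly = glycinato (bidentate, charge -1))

[Sc(gly)2(N3)(PPh3)]

Ligands: 1 azido (N3, -1), 1 triphenylphosphine (PPh3, neutral), 2 glycinato (gly, -1). Ligand charge sum = -3.
With Sc in oxidation state +3, the complex ion is [Sc...].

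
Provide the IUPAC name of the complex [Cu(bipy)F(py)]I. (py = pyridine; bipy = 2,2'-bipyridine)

(2,2'-bipyridine)fluoro(pyridine)copper(II) iodide

The 1 iodide counter-ion carries a total charge of -1, so each complex ion is 1+.
Ligand charges: 1×fluoro (-1 each), 1×pyridine (neutral), 1×2,2'-bipyridine (neutral); total -1. So Cu + (-1) = 1+, giving Cu = +2.
Ligands are named alphabetically: bipyridine before fluoro before pyridine.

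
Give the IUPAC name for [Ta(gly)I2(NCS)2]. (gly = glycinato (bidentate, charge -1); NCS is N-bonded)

(glycinato)diiododiisothiocyanatotantalum(V)

There is no counter-ion, so the complex is neutral overall.
Ligand charges: 1×glycinato (-1 each), 2×iodo (-1 each), 2×isothiocyanato (-1 each); total -5. So Ta + (-5) = 0, giving Ta = +5.
Ligands are named alphabetically: glycinato before iodo before isothiocyanato.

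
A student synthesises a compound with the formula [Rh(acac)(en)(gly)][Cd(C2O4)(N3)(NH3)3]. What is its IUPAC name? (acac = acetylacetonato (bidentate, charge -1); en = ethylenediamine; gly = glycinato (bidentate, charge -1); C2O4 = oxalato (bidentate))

(acetylacetonato)(ethylenediamine)(glycinato)rhodium(III) triammineazidooxalatocadmate(II)

Cadmium is always +2 in its complexes; the anion's ligand charges sum to -3, so the complex anion is 1−.
A 1:1 salt means the cation carries the equal and opposite charge, 1+.
Cation: ligand charges sum to -2; for the ion to be 1+, Rh = +3.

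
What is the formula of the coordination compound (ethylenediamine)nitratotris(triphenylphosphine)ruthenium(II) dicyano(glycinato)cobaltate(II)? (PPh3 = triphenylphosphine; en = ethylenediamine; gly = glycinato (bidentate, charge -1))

Cation [Ru…]: ligand charges -1, Ru(II) ⇒ ion charge 1+.
Anion [Co…]: ligand charges -3, Co(II) ⇒ ion charge 1−.

[Ru(en)(NO3)(PPh3)3][Co(CN)2(gly)]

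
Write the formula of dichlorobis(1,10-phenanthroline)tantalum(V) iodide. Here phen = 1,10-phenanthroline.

[TaCl2(phen)2]I3

Ligands: 2 1,10-phenanthroline (phen, neutral), 2 chloro (Cl, -1). Ligand charge sum = -2.
Charge balance with iodide (-1) requires 1 complex ion per 3 iodide.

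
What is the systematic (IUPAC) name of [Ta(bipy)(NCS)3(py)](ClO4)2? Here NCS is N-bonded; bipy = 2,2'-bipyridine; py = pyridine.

The 2 perchlorate counter-ions carry a total charge of -2, so each complex ion is 2+.
Ligand charges: 3×isothiocyanato (-1 each), 1×2,2'-bipyridine (neutral), 1×pyridine (neutral); total -3. So Ta + (-3) = 2+, giving Ta = +5.
Ligands are named alphabetically: bipyridine before isothiocyanato before pyridine.

(2,2'-bipyridine)triisothiocyanato(pyridine)tantalum(V) perchlorate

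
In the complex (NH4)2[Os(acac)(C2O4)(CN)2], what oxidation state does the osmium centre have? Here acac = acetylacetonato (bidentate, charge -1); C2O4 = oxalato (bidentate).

2 ammonium outside the brackets (+1 each) → the complex ion is 2−.
Ligand charges: 1×acac = -1; 1×C2O4 = -2; 2×CN = -2; sum -5.
Os + (-5) = 2− ⇒ Os is +3.

+3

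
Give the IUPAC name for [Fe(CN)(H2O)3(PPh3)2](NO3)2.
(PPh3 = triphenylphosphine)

The 2 nitrate counter-ions carry a total charge of -2, so each complex ion is 2+.
Ligand charges: 2×triphenylphosphine (neutral), 3×aqua (neutral), 1×cyano (-1 each); total -1. So Fe + (-1) = 2+, giving Fe = +3.
Ligands are named alphabetically: aqua before cyano before triphenylphosphine.

triaquacyanobis(triphenylphosphine)iron(III) nitrate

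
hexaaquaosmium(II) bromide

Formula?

Ligands: 6 aqua (H2O, neutral). Ligand charge sum = 0.
Charge balance with bromide (-1) requires 1 complex ion per 2 bromide.

[Os(H2O)6]Br2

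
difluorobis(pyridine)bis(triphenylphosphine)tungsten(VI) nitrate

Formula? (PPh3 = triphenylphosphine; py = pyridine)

Ligands: 2 triphenylphosphine (PPh3, neutral), 2 pyridine (py, neutral), 2 fluoro (F, -1). Ligand charge sum = -2.
Charge balance with nitrate (-1) requires 1 complex ion per 4 nitrate.

[WF2(PPh3)2(py)2](NO3)4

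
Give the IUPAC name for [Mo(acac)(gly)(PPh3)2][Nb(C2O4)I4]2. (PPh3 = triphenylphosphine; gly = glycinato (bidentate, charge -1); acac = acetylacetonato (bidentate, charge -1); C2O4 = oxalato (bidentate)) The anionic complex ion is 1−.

Both ions are complex: the cation is named first with the plain metal name, the anion second with the -ate form; each ion's ligands are alphabetised independently.
The complex anion is given as 1−; its ligand charges sum to -6, so Nb = +5.
With 2 anions per cation, the cation must be 2×1 = 2+.
Cation: ligand charges sum to -2; for the ion to be 2+, Mo = +4.

(acetylacetonato)(glycinato)bis(triphenylphosphine)molybdenum(IV) tetraiodooxalatoniobate(V)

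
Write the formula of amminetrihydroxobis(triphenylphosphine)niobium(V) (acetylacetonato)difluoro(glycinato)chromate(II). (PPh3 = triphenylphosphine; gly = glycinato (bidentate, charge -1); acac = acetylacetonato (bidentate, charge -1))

Cation [Nb…]: ligand charges -3, Nb(V) ⇒ ion charge 2+.
Anion [Cr…]: ligand charges -4, Cr(II) ⇒ ion charge 2−.

[Nb(NH3)(OH)3(PPh3)2][Cr(acac)F2(gly)]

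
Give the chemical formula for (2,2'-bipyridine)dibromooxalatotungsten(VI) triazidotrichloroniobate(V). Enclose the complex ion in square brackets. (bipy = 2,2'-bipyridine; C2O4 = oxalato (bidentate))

Cation [W…]: ligand charges -4, W(VI) ⇒ ion charge 2+.
Anion [Nb…]: ligand charges -6, Nb(V) ⇒ ion charge 1−.

[W(bipy)Br2(C2O4)][NbCl3(N3)3]2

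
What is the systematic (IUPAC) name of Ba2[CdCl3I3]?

barium trichlorotriiodocadmate(II)

The 2 barium counter-ions carry a total charge of +4, so each complex ion is 4−.
Ligand charges: 3×iodo (-1 each), 3×chloro (-1 each); total -6. So Cd + (-6) = 4−, giving Cd = +2.
Ligands are named alphabetically: chloro before iodo.
The complex ion is anionic, so cadmium takes the -ate form cadmate(II).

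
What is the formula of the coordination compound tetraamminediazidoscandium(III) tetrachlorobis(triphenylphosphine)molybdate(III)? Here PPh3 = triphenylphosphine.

[Sc(N3)2(NH3)4][MoCl4(PPh3)2]

Cation [Sc…]: ligand charges -2, Sc(III) ⇒ ion charge 1+.
Anion [Mo…]: ligand charges -4, Mo(III) ⇒ ion charge 1−.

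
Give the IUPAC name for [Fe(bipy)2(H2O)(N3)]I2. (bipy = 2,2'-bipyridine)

The 2 iodide counter-ions carry a total charge of -2, so each complex ion is 2+.
Ligand charges: 1×azido (-1 each), 1×aqua (neutral), 2×2,2'-bipyridine (neutral); total -1. So Fe + (-1) = 2+, giving Fe = +3.
Ligands are named alphabetically: aqua before azido before bipyridine.

aquaazidobis(2,2'-bipyridine)iron(III) iodide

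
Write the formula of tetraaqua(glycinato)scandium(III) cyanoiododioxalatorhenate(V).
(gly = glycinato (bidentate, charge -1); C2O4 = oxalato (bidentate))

[Sc(gly)(H2O)4][Re(C2O4)2(CN)I]2

Cation [Sc…]: ligand charges -1, Sc(III) ⇒ ion charge 2+.
Anion [Re…]: ligand charges -6, Re(V) ⇒ ion charge 1−.
One 2+ cation requires 2 of the 1− anion.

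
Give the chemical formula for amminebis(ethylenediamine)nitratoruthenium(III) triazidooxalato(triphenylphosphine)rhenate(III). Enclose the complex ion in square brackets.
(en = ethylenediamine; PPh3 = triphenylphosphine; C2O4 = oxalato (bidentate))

[Ru(en)2(NH3)(NO3)][Re(C2O4)(N3)3(PPh3)]

Cation [Ru…]: ligand charges -1, Ru(III) ⇒ ion charge 2+.
Anion [Re…]: ligand charges -5, Re(III) ⇒ ion charge 2−.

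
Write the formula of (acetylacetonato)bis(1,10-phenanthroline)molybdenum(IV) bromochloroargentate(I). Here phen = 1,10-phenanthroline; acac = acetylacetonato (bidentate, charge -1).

[Mo(acac)(phen)2][AgBrCl]3

Cation [Mo…]: ligand charges -1, Mo(IV) ⇒ ion charge 3+.
Anion [Ag…]: ligand charges -2, Ag(I) ⇒ ion charge 1−.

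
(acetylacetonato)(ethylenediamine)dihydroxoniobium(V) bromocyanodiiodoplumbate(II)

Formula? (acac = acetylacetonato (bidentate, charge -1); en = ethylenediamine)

Cation [Nb…]: ligand charges -3, Nb(V) ⇒ ion charge 2+.
Anion [Pb…]: ligand charges -4, Pb(II) ⇒ ion charge 2−.
One 2+ cation balances one 2− anion.

[Nb(acac)(en)(OH)2][PbBr(CN)I2]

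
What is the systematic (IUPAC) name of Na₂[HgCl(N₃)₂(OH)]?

sodium diazidochlorohydroxomercurate(II)

The 2 sodium counter-ions carry a total charge of +2, so each complex ion is 2−.
Ligand charges: 1×hydroxo (-1 each), 2×azido (-1 each), 1×chloro (-1 each); total -4. So Hg + (-4) = 2−, giving Hg = +2.
Ligands are named alphabetically: azido before chloro before hydroxo.
The complex ion is anionic, so mercury takes the -ate form mercurate(II).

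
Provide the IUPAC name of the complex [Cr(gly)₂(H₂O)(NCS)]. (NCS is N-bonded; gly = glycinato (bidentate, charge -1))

aquabis(glycinato)isothiocyanatochromium(III)

There is no counter-ion, so the complex is neutral overall.
Ligand charges: 1×aqua (neutral), 1×isothiocyanato (-1 each), 2×glycinato (-1 each); total -3. So Cr + (-3) = 0, giving Cr = +3.
Ligands are named alphabetically: aqua before glycinato before isothiocyanato.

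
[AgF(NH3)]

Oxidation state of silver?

+1

No counter-ion: the bracketed complex is neutral.
Ligand charges: 1×NH3 neutral; 1×F = -1; sum -1.
Ag + (-1) = 0 ⇒ Ag is +1.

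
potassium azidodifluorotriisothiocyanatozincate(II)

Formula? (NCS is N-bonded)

Ligands: 2 fluoro (F, -1), 1 azido (N3, -1), 3 isothiocyanato (NCS, -1). Ligand charge sum = -6.
With Zn in oxidation state +2, the complex ion is [Zn...]^4−.
Charge balance with potassium (+1) requires 1 complex ion per 4 potassium.

K4[ZnF2(N3)(NCS)3]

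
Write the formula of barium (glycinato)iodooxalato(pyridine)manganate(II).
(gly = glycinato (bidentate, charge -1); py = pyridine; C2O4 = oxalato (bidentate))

Ligands: 1 glycinato (gly, -1), 1 pyridine (py, neutral), 1 oxalato (C2O4, -2), 1 iodo (I, -1). Ligand charge sum = -4.
With Mn in oxidation state +2, the complex ion is [Mn...]^2−.
Charge balance with barium (+2) requires 1 complex ion per 1 barium.

Ba[Mn(C2O4)(gly)I(py)]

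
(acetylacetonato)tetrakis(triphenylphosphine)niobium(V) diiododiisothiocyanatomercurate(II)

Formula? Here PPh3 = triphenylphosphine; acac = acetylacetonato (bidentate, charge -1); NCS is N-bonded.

Cation [Nb…]: ligand charges -1, Nb(V) ⇒ ion charge 4+.
Anion [Hg…]: ligand charges -4, Hg(II) ⇒ ion charge 2−.
One 4+ cation requires 2 of the 2− anion.

[Nb(acac)(PPh3)4][HgI2(NCS)2]2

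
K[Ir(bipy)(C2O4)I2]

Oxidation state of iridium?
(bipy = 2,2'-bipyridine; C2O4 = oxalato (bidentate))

1 potassium outside the brackets (+1 each) → the complex ion is 1−.
Ligand charges: 1×bipy neutral; 2×I = -2; 1×C2O4 = -2; sum -4.
Ir + (-4) = 1− ⇒ Ir is +3.

+3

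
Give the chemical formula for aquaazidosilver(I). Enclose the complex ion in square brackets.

[Ag(H2O)(N3)]

Ligands: 1 aqua (H2O, neutral), 1 azido (N3, -1). Ligand charge sum = -1.
With Ag in oxidation state +1, the complex ion is [Ag...].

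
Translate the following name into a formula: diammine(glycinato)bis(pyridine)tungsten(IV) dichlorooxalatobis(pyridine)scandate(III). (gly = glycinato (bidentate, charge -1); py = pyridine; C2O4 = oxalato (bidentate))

Cation [W…]: ligand charges -1, W(IV) ⇒ ion charge 3+.
Anion [Sc…]: ligand charges -4, Sc(III) ⇒ ion charge 1−.
One 3+ cation requires 3 of the 1− anion.

[W(gly)(NH3)2(py)2][Sc(C2O4)Cl2(py)2]3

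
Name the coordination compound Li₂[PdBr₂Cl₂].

lithium dibromodichloropalladate(II)

The 2 lithium counter-ions carry a total charge of +2, so each complex ion is 2−.
Ligand charges: 2×bromo (-1 each), 2×chloro (-1 each); total -4. So Pd + (-4) = 2−, giving Pd = +2.
Ligands are named alphabetically: bromo before chloro.
The complex ion is anionic, so palladium takes the -ate form palladate(II).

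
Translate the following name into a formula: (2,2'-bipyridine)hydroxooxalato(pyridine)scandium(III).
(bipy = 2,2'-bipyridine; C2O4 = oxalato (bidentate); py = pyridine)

[Sc(bipy)(C2O4)(OH)(py)]

Ligands: 1 2,2'-bipyridine (bipy, neutral), 1 oxalato (C2O4, -2), 1 pyridine (py, neutral), 1 hydroxo (OH, -1). Ligand charge sum = -3.
With Sc in oxidation state +3, the complex ion is [Sc...].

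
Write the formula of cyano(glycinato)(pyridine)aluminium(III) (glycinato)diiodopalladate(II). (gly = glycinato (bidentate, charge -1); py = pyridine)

Cation [Al…]: ligand charges -2, Al(III) ⇒ ion charge 1+.
Anion [Pd…]: ligand charges -3, Pd(II) ⇒ ion charge 1−.
One 1+ cation balances one 1− anion.

[Al(CN)(gly)(py)][Pd(gly)I2]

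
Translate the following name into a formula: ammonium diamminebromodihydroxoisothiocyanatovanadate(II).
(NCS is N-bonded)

(NH4)2[VBr(NCS)(NH3)2(OH)2]

Ligands: 2 ammine (NH3, neutral), 1 isothiocyanato (NCS, -1), 1 bromo (Br, -1), 2 hydroxo (OH, -1). Ligand charge sum = -4.
With V in oxidation state +2, the complex ion is [V...]^2−.
Charge balance with ammonium (+1) requires 1 complex ion per 2 ammonium.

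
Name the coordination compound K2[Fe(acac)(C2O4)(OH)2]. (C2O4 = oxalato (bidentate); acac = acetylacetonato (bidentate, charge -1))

The 2 potassium counter-ions carry a total charge of +2, so each complex ion is 2−.
Ligand charges: 1×oxalato (-2 each), 2×hydroxo (-1 each), 1×acetylacetonato (-1 each); total -5. So Fe + (-5) = 2−, giving Fe = +3.
The complex ion is anionic, so iron takes the -ate form ferrate(III).

potassium (acetylacetonato)dihydroxooxalatoferrate(III)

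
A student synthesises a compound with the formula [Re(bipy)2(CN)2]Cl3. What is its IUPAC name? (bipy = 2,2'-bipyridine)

bis(2,2'-bipyridine)dicyanorhenium(V) chloride

The 3 chloride counter-ions carry a total charge of -3, so each complex ion is 3+.
Ligand charges: 2×cyano (-1 each), 2×2,2'-bipyridine (neutral); total -2. So Re + (-2) = 3+, giving Re = +5.
Ligands are named alphabetically: bipyridine before cyano.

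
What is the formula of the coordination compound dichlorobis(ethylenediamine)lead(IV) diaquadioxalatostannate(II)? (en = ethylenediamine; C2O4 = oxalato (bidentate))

Cation [Pb…]: ligand charges -2, Pb(IV) ⇒ ion charge 2+.
Anion [Sn…]: ligand charges -4, Sn(II) ⇒ ion charge 2−.

[PbCl2(en)2][Sn(C2O4)2(H2O)2]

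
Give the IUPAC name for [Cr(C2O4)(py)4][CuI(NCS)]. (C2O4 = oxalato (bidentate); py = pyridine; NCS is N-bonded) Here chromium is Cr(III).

oxalatotetrakis(pyridine)chromium(III) iodoisothiocyanatocuprate(I)

Both ions are complex: the cation is named first with the plain metal name, the anion second with the -ate form; each ion's ligands are alphabetised independently.
Cr is given as +3; the cation's ligand charges sum to -2, so the complex cation is 1+.
A 1:1 salt means the anion carries the equal and opposite charge, 1−.
Anion: ligand charges sum to -2; for the ion to be 1−, Cu = +1.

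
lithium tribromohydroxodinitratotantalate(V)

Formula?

Li[TaBr3(NO3)2(OH)]

Ligands: 3 bromo (Br, -1), 1 hydroxo (OH, -1), 2 nitrato (NO3, -1). Ligand charge sum = -6.
With Ta in oxidation state +5, the complex ion is [Ta...]^1−.
Charge balance with lithium (+1) requires 1 complex ion per 1 lithium.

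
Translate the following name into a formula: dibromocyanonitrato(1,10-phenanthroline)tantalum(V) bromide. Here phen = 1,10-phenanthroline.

[TaBr2(CN)(NO3)(phen)]Br

Ligands: 1 cyano (CN, -1), 1 nitrato (NO3, -1), 2 bromo (Br, -1), 1 1,10-phenanthroline (phen, neutral). Ligand charge sum = -4.
With Ta in oxidation state +5, the complex ion is [Ta...]^1+.
Charge balance with bromide (-1) requires 1 complex ion per 1 bromide.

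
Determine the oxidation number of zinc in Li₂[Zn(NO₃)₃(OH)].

2 lithium outside the brackets (+1 each) → the complex ion is 2−.
Ligand charges: 1×OH = -1; 3×NO3 = -3; sum -4.
Zn + (-4) = 2− ⇒ Zn is +2.

+2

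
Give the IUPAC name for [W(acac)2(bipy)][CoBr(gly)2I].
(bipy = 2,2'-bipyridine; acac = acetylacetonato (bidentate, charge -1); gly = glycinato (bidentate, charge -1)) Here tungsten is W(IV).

Both ions are complex: the cation is named first with the plain metal name, the anion second with the -ate form; each ion's ligands are alphabetised independently.
W is given as +4; the cation's ligand charges sum to -2, so the complex cation is 2+.
A 1:1 salt means the anion carries the equal and opposite charge, 2−.
Anion: ligand charges sum to -4; for the ion to be 2−, Co = +2.

bis(acetylacetonato)(2,2'-bipyridine)tungsten(IV) bromobis(glycinato)iodocobaltate(II)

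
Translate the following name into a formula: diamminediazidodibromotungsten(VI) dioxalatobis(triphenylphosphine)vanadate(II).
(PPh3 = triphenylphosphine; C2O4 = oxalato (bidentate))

[WBr2(N3)2(NH3)2][V(C2O4)2(PPh3)2]

Cation [W…]: ligand charges -4, W(VI) ⇒ ion charge 2+.
Anion [V…]: ligand charges -4, V(II) ⇒ ion charge 2−.
One 2+ cation balances one 2− anion.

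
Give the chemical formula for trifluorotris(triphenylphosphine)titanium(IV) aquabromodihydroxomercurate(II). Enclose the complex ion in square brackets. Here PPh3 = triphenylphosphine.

Cation [Ti…]: ligand charges -3, Ti(IV) ⇒ ion charge 1+.
Anion [Hg…]: ligand charges -3, Hg(II) ⇒ ion charge 1−.
One 1+ cation balances one 1− anion.

[TiF3(PPh3)3][HgBr(H2O)(OH)2]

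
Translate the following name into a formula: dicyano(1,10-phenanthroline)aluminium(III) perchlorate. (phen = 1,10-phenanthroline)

Ligands: 2 cyano (CN, -1), 1 1,10-phenanthroline (phen, neutral). Ligand charge sum = -2.
Charge balance with perchlorate (-1) requires 1 complex ion per 1 perchlorate.

[Al(CN)2(phen)]ClO4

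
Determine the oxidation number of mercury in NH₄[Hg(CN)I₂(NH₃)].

+2

1 ammonium outside the brackets (+1 each) → the complex ion is 1−.
Ligand charges: 2×I = -2; 1×CN = -1; 1×NH3 neutral; sum -3.
Hg + (-3) = 1− ⇒ Hg is +2.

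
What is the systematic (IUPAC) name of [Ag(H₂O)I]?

There is no counter-ion, so the complex is neutral overall.
Ligand charges: 1×aqua (neutral), 1×iodo (-1 each); total -1. So Ag + (-1) = 0, giving Ag = +1.
Ligands are named alphabetically: aqua before iodo.

aquaiodosilver(I)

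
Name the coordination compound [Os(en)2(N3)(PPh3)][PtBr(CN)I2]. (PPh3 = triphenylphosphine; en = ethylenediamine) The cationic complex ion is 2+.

Both ions are complex: the cation is named first with the plain metal name, the anion second with the -ate form; each ion's ligands are alphabetised independently.
The complex cation is given as 2+; its ligand charges sum to -1, so Os = +3.
A 1:1 salt means the anion carries the equal and opposite charge, 2−.
Anion: ligand charges sum to -4; for the ion to be 2−, Pt = +2.

azidobis(ethylenediamine)(triphenylphosphine)osmium(III) bromocyanodiiodoplatinate(II)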